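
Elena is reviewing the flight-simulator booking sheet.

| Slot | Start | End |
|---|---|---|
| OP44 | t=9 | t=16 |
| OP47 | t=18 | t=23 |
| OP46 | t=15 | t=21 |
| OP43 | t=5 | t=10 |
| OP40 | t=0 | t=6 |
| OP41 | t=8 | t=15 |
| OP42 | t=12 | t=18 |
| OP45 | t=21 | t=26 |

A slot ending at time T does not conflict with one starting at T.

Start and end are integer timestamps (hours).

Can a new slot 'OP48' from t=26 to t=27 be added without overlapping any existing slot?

OP40: ends t=6 at or before OP48 starts t=26 → clear.
OP43: ends t=10 at or before OP48 starts t=26 → clear.
OP41: ends t=15 at or before OP48 starts t=26 → clear.
OP44: ends t=16 at or before OP48 starts t=26 → clear.
OP42: ends t=18 at or before OP48 starts t=26 → clear.
OP46: ends t=21 at or before OP48 starts t=26 → clear.
OP47: ends t=23 at or before OP48 starts t=26 → clear.
OP45: ends t=26 at or before OP48 starts t=26 → clear.

Yes — the slot is free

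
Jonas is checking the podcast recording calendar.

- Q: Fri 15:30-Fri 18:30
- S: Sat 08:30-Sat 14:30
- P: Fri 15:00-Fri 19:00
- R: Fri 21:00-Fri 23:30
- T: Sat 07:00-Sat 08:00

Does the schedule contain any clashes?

Check each pair: they overlap iff neither finishes before the other starts.
Sorted by start: P, Q, R, T, S.
Q starts before P ends → P and Q overlap.
That's a conflict, so the schedule is not conflict-free.

Yes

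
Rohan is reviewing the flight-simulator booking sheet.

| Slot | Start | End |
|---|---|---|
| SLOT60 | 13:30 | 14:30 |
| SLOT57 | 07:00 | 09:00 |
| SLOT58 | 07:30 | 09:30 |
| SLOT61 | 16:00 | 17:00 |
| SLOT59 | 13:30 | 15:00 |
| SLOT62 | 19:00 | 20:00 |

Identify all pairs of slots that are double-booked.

SLOT57 & SLOT58, SLOT59 & SLOT60

Check each pair: they overlap iff neither finishes before the other starts.
Sorted by start: SLOT57, SLOT58, SLOT59, SLOT60, SLOT61, SLOT62.
SLOT58 starts before SLOT57 ends → SLOT57 and SLOT58 overlap.
SLOT59 starts after SLOT57 ends; SLOT57 is clear from here.
SLOT59 starts after SLOT58 ends; SLOT58 is clear from here.
SLOT60 starts before SLOT59 ends → SLOT59 and SLOT60 overlap.
SLOT61 starts after SLOT59 ends; SLOT59 is clear from here.
SLOT61 starts after SLOT60 ends; SLOT60 is clear from here.
SLOT62 starts after SLOT61 ends.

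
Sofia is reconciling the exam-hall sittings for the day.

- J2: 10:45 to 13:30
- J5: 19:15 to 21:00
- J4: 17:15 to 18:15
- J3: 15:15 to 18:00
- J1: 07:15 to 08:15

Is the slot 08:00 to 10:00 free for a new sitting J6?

J1: starts 07:15 before J6 ends 10:00, and ends 08:15 after J6 starts 08:00 → overlap.
J2: starts 10:45 at or after J6 ends 10:00 → clear.
J3: starts 15:15 at or after J6 ends 10:00 → clear.
J4: starts 17:15 at or after J6 ends 10:00 → clear.
J5: starts 19:15 at or after J6 ends 10:00 → clear.
J6 overlaps J1.

No — it overlaps J1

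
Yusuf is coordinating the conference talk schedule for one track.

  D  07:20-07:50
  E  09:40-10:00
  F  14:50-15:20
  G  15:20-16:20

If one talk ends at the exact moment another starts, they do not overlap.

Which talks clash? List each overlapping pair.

Sorted by start: D, E, F, G.
E starts after D ends, so D has no further overlaps.
F starts after E ends, so E has no further overlaps.
G starts exactly when F ends (back-to-back, no overlap).

none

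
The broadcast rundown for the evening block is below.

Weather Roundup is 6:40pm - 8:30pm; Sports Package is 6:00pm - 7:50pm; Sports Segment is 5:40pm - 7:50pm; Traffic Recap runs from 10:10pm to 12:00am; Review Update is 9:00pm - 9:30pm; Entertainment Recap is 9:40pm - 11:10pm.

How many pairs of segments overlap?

Sorted by start: Sports Segment, Sports Package, Weather Roundup, Review Update, Entertainment Recap, Traffic Recap.
Sports Package starts before Sports Segment ends → Sports Segment and Sports Package overlap.
Weather Roundup starts before Sports Segment ends → Sports Segment and Weather Roundup overlap.
Review Update starts after Sports Segment ends, so Sports Segment has no further overlaps.
Weather Roundup starts before Sports Package ends → Sports Package and Weather Roundup overlap.
Review Update starts after Sports Package ends, so Sports Package has no further overlaps.
Review Update starts after Weather Roundup ends, so Weather Roundup has no further overlaps.
Entertainment Recap starts after Review Update ends, so Review Update has no further overlaps.
Traffic Recap starts before Entertainment Recap ends → Entertainment Recap and Traffic Recap overlap.
Overlapping pairs: Entertainment Recap & Traffic Recap, Sports Package & Sports Segment, Sports Package & Weather Roundup, Sports Segment & Weather Roundup — 4 in total.

4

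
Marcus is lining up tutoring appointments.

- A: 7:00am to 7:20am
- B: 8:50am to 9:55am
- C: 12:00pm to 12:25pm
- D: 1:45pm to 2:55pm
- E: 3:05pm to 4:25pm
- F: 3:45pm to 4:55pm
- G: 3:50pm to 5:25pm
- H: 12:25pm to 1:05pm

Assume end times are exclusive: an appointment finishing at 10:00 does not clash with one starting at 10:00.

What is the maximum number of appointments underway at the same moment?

3

Sweep the timeline, counting +1 at each start and −1 at each end (ends before starts at a tie):
7:00am start A → 1
7:20am end A → 0
8:50am start B → 1
9:55am end B → 0
12:00pm start C → 1
12:25pm end C → 0
12:25pm start H → 1
1:05pm end H → 0
1:45pm start D → 1
2:55pm end D → 0
3:05pm start E → 1
3:45pm start F → 2
3:50pm start G → 3
4:25pm end E → 2
4:55pm end F → 1
5:25pm end G → 0
Peak is 3, at 3:50pm (E, F, G).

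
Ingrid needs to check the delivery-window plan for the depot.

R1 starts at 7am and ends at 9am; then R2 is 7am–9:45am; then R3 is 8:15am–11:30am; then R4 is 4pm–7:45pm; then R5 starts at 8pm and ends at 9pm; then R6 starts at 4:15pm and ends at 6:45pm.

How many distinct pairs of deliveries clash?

4

Two intervals overlap when each starts before the other ends.
Sorted by start: R1, R2, R3, R4, R6, R5.
R2 starts before R1 ends → R1 and R2 overlap.
R3 starts before R1 ends → R1 and R3 overlap.
R4 starts after R1 ends, so R1 has no further overlaps.
R3 starts before R2 ends → R2 and R3 overlap.
R4 starts after R2 ends, so R2 has no further overlaps.
R4 starts after R3 ends, so R3 has no further overlaps.
R6 starts before R4 ends → R4 and R6 overlap.
R5 starts after R4 ends.
R5 starts after R6 ends.
Overlapping pairs: R1 & R2, R1 & R3, R2 & R3, R4 & R6 — 4 in total.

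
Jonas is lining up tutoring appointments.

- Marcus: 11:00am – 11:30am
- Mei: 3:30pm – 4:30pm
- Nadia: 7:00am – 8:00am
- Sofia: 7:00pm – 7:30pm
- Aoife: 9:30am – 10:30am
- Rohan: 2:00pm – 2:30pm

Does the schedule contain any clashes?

No

Two intervals overlap when each starts before the other ends.
Sorted by start: Nadia, Aoife, Marcus, Rohan, Mei, Sofia.
Aoife starts after Nadia ends — done with Nadia.
Marcus starts after Aoife ends — done with Aoife.
Rohan starts after Marcus ends — done with Marcus.
Mei starts after Rohan ends — done with Rohan.
Sofia starts after Mei ends.
Every pair is clear; the schedule has no overlaps.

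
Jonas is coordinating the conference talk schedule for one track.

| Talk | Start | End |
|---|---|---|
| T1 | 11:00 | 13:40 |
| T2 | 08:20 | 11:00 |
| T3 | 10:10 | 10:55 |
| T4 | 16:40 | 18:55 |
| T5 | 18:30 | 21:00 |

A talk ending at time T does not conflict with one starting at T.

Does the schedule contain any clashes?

Sorted by start: T2, T3, T1, T4, T5.
T3 starts before T2 ends → T2 and T3 overlap.
That's a conflict, so the schedule is not conflict-free.

Yes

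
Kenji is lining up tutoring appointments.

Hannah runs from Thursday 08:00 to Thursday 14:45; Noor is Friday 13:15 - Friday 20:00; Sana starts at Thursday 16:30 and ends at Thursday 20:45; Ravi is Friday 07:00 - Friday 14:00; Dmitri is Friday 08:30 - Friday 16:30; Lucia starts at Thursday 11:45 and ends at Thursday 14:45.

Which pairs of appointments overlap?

Sorted by start: Hannah, Lucia, Sana, Ravi, Dmitri, Noor.
Lucia starts before Hannah ends → Hannah and Lucia overlap.
Sana starts after Hannah ends — done with Hannah.
Sana starts after Lucia ends — done with Lucia.
Ravi starts after Sana ends — done with Sana.
Dmitri starts before Ravi ends → Ravi and Dmitri overlap.
Noor starts before Ravi ends → Ravi and Noor overlap.
Noor starts before Dmitri ends → Dmitri and Noor overlap.

Dmitri & Noor, Dmitri & Ravi, Hannah & Lucia, Noor & Ravi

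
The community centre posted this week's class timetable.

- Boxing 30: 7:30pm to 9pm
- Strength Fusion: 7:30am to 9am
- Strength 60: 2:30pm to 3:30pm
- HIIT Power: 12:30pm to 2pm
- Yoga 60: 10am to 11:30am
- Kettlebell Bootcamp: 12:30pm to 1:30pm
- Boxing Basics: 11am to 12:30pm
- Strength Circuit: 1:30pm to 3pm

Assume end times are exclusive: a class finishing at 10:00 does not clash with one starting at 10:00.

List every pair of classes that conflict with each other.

Boxing Basics & Yoga 60, HIIT Power & Kettlebell Bootcamp, HIIT Power & Strength Circuit, Strength 60 & Strength Circuit

Two intervals overlap when each starts before the other ends.
Sorted by start: Strength Fusion, Yoga 60, Boxing Basics, HIIT Power, Kettlebell Bootcamp, Strength Circuit, Strength 60, Boxing 30.
Yoga 60 starts after Strength Fusion ends — done with Strength Fusion.
Boxing Basics starts before Yoga 60 ends → Yoga 60 and Boxing Basics overlap.
HIIT Power starts after Yoga 60 ends — done with Yoga 60.
HIIT Power starts exactly when Boxing Basics ends (back-to-back, no overlap) — done with Boxing Basics.
Kettlebell Bootcamp starts before HIIT Power ends → HIIT Power and Kettlebell Bootcamp overlap.
Strength Circuit starts before HIIT Power ends → HIIT Power and Strength Circuit overlap.
Strength 60 starts after HIIT Power ends — done with HIIT Power.
Strength Circuit starts exactly when Kettlebell Bootcamp ends (back-to-back, no overlap) — done with Kettlebell Bootcamp.
Strength 60 starts before Strength Circuit ends → Strength Circuit and Strength 60 overlap.
Boxing 30 starts after Strength Circuit ends.
Boxing 30 starts after Strength 60 ends.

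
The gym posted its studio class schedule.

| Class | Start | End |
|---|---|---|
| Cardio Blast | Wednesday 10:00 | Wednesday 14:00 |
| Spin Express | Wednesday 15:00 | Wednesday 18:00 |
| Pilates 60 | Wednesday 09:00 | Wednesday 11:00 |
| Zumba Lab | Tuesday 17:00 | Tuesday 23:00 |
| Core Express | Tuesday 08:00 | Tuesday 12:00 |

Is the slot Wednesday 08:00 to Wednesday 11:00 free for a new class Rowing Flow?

Core Express: ends Tuesday 12:00 at or before Rowing Flow starts Wednesday 08:00 → clear.
Zumba Lab: ends Tuesday 23:00 at or before Rowing Flow starts Wednesday 08:00 → clear.
Pilates 60: starts Wednesday 09:00 before Rowing Flow ends Wednesday 11:00, and ends Wednesday 11:00 after Rowing Flow starts Wednesday 08:00 → overlap.
Cardio Blast: starts Wednesday 10:00 before Rowing Flow ends Wednesday 11:00, and ends Wednesday 14:00 after Rowing Flow starts Wednesday 08:00 → overlap.
Spin Express: starts Wednesday 15:00 at or after Rowing Flow ends Wednesday 11:00 → clear.
Rowing Flow overlaps Pilates 60, Cardio Blast.

No — it overlaps Cardio Blast, Pilates 60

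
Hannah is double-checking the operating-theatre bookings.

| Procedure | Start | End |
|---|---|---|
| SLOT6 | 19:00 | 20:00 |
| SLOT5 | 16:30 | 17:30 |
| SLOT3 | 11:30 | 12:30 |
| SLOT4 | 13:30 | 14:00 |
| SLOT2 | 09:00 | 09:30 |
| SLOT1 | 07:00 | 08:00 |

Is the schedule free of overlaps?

Yes

Check each pair: they overlap iff neither finishes before the other starts.
Sorted by start: SLOT1, SLOT2, SLOT3, SLOT4, SLOT5, SLOT6.
SLOT2 starts after SLOT1 ends, so SLOT1 has no further overlaps.
SLOT3 starts after SLOT2 ends, so SLOT2 has no further overlaps.
SLOT4 starts after SLOT3 ends, so SLOT3 has no further overlaps.
SLOT5 starts after SLOT4 ends, so SLOT4 has no further overlaps.
SLOT6 starts after SLOT5 ends.
Every pair is clear; the schedule has no overlaps.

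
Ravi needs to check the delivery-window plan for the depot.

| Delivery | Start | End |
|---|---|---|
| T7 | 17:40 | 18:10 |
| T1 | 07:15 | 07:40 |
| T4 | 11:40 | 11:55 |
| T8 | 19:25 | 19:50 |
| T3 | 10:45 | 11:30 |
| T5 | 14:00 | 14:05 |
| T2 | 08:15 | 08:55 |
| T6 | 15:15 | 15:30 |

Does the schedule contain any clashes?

No

Check each pair: they overlap iff neither finishes before the other starts.
Sorted by start: T1, T2, T3, T4, T5, T6, T7, T8.
T2 starts after T1 ends; T1 is clear from here.
T3 starts after T2 ends; T2 is clear from here.
T4 starts after T3 ends; T3 is clear from here.
T5 starts after T4 ends; T4 is clear from here.
T6 starts after T5 ends; T5 is clear from here.
T7 starts after T6 ends; T6 is clear from here.
T8 starts after T7 ends.
Every pair is clear; the schedule has no overlaps.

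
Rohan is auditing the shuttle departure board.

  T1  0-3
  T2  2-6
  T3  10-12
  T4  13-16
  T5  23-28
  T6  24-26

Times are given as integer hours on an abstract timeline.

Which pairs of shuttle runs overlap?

T1 & T2, T5 & T6

Check each pair: they overlap iff neither finishes before the other starts.
Sorted by start: T1, T2, T3, T4, T5, T6.
T2 starts before T1 ends → T1 and T2 overlap.
T3 starts after T1 ends; T1 is clear from here.
T3 starts after T2 ends; T2 is clear from here.
T4 starts after T3 ends; T3 is clear from here.
T5 starts after T4 ends; T4 is clear from here.
T6 starts before T5 ends → T5 and T6 overlap.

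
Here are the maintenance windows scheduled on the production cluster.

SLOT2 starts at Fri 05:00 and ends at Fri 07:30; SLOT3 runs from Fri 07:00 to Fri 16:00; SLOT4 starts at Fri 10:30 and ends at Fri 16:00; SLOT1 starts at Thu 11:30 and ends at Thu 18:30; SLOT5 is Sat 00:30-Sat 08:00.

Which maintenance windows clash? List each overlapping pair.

SLOT2 & SLOT3, SLOT3 & SLOT4

Sorted by start: SLOT1, SLOT2, SLOT3, SLOT4, SLOT5.
SLOT2 starts after SLOT1 ends, so SLOT1 has no further overlaps.
SLOT3 starts before SLOT2 ends → SLOT2 and SLOT3 overlap.
SLOT4 starts after SLOT2 ends, so SLOT2 has no further overlaps.
SLOT4 starts before SLOT3 ends → SLOT3 and SLOT4 overlap.
SLOT5 starts after SLOT3 ends.
SLOT5 starts after SLOT4 ends.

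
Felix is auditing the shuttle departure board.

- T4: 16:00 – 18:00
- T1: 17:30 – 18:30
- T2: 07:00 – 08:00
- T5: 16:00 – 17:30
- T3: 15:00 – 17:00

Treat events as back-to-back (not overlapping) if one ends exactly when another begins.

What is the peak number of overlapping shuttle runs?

Sort all start/end points and keep a running count:
07:00 start T2 → 1
08:00 end T2 → 0
15:00 start T3 → 1
16:00 start T4 → 2
16:00 start T5 → 3
17:00 end T3 → 2
17:30 end T5 → 1
17:30 start T1 → 2
18:00 end T4 → 1
18:30 end T1 → 0
Peak is 3, at 16:00 (T3, T4, T5).

3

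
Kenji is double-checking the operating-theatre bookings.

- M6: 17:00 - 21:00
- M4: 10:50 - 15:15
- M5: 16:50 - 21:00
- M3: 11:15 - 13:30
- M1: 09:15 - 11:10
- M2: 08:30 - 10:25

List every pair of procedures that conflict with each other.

M1 & M2, M1 & M4, M3 & M4, M5 & M6

Sorted by start: M2, M1, M4, M3, M5, M6.
M1 starts before M2 ends → M2 and M1 overlap.
M4 starts after M2 ends, so M2 has no further overlaps.
M4 starts before M1 ends → M1 and M4 overlap.
M3 starts after M1 ends, so M1 has no further overlaps.
M3 starts before M4 ends → M4 and M3 overlap.
M5 starts after M4 ends, so M4 has no further overlaps.
M5 starts after M3 ends, so M3 has no further overlaps.
M6 starts before M5 ends → M5 and M6 overlap.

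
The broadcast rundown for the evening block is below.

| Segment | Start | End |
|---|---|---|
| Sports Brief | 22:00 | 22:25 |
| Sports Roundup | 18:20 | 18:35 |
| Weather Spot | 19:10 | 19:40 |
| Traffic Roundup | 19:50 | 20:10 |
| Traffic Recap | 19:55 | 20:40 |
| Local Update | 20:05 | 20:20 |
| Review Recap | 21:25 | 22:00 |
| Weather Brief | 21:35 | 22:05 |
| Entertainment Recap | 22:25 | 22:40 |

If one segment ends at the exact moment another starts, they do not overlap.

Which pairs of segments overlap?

Local Update & Traffic Recap, Local Update & Traffic Roundup, Review Recap & Weather Brief, Sports Brief & Weather Brief, Traffic Recap & Traffic Roundup

Two intervals overlap when each starts before the other ends.
Sorted by start: Sports Roundup, Weather Spot, Traffic Roundup, Traffic Recap, Local Update, Review Recap, Weather Brief, Sports Brief, Entertainment Recap.
Weather Spot starts after Sports Roundup ends, so Sports Roundup has no further overlaps.
Traffic Roundup starts after Weather Spot ends, so Weather Spot has no further overlaps.
Traffic Recap starts before Traffic Roundup ends → Traffic Roundup and Traffic Recap overlap.
Local Update starts before Traffic Roundup ends → Traffic Roundup and Local Update overlap.
Review Recap starts after Traffic Roundup ends, so Traffic Roundup has no further overlaps.
Local Update starts before Traffic Recap ends → Traffic Recap and Local Update overlap.
Review Recap starts after Traffic Recap ends, so Traffic Recap has no further overlaps.
Review Recap starts after Local Update ends, so Local Update has no further overlaps.
Weather Brief starts before Review Recap ends → Review Recap and Weather Brief overlap.
Sports Brief starts exactly when Review Recap ends (back-to-back, no overlap), so Review Recap has no further overlaps.
Sports Brief starts before Weather Brief ends → Weather Brief and Sports Brief overlap.
Entertainment Recap starts after Weather Brief ends.
Entertainment Recap starts exactly when Sports Brief ends (back-to-back, no overlap).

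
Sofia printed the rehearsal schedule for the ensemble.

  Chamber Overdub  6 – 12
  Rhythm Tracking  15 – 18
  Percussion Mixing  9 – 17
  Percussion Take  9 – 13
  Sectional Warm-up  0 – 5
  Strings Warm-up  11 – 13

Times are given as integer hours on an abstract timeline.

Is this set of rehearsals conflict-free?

No

Two intervals overlap when each starts before the other ends.
Sorted by start: Sectional Warm-up, Chamber Overdub, Percussion Mixing, Percussion Take, Strings Warm-up, Rhythm Tracking.
Chamber Overdub starts after Sectional Warm-up ends — done with Sectional Warm-up.
Percussion Mixing starts before Chamber Overdub ends → Chamber Overdub and Percussion Mixing overlap.
That's a conflict, so the schedule is not conflict-free.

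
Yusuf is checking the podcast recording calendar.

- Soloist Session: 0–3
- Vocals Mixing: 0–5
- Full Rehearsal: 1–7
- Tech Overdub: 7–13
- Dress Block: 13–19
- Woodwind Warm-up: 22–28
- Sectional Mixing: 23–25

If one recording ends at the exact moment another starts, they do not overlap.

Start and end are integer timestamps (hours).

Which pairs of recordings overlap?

Full Rehearsal & Soloist Session, Full Rehearsal & Vocals Mixing, Sectional Mixing & Woodwind Warm-up, Soloist Session & Vocals Mixing

Two intervals overlap when each starts before the other ends.
Sorted by start: Soloist Session, Vocals Mixing, Full Rehearsal, Tech Overdub, Dress Block, Woodwind Warm-up, Sectional Mixing.
Vocals Mixing starts before Soloist Session ends → Soloist Session and Vocals Mixing overlap.
Full Rehearsal starts before Soloist Session ends → Soloist Session and Full Rehearsal overlap.
Tech Overdub starts after Soloist Session ends, so Soloist Session has no further overlaps.
Full Rehearsal starts before Vocals Mixing ends → Vocals Mixing and Full Rehearsal overlap.
Tech Overdub starts after Vocals Mixing ends, so Vocals Mixing has no further overlaps.
Tech Overdub starts exactly when Full Rehearsal ends (back-to-back, no overlap), so Full Rehearsal has no further overlaps.
Dress Block starts exactly when Tech Overdub ends (back-to-back, no overlap), so Tech Overdub has no further overlaps.
Woodwind Warm-up starts after Dress Block ends, so Dress Block has no further overlaps.
Sectional Mixing starts before Woodwind Warm-up ends → Woodwind Warm-up and Sectional Mixing overlap.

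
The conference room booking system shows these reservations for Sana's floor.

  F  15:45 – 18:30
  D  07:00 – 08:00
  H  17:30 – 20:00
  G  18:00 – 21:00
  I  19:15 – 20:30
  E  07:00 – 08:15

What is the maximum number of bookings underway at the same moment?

Sweep the timeline, counting +1 at each start and −1 at each end (ends before starts at a tie):
07:00 start D → 1
07:00 start E → 2
08:00 end D → 1
08:15 end E → 0
15:45 start F → 1
17:30 start H → 2
18:00 start G → 3
18:30 end F → 2
19:15 start I → 3
20:00 end H → 2
20:30 end I → 1
21:00 end G → 0
Peak is 3, at 18:00 (F, G, H).

3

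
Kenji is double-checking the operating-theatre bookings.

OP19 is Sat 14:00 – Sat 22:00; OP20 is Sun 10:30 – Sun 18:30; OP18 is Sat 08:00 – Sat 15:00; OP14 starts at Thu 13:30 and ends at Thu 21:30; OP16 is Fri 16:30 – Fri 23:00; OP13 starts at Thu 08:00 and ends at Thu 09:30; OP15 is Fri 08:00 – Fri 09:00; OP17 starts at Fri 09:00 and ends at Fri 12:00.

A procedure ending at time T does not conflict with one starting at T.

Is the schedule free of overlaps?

Check each pair: they overlap iff neither finishes before the other starts.
Sorted by start: OP13, OP14, OP15, OP17, OP16, OP18, OP19, OP20.
OP14 starts after OP13 ends, so nothing later overlaps OP13 either.
OP15 starts after OP14 ends, so nothing later overlaps OP14 either.
OP17 starts exactly when OP15 ends (back-to-back, no overlap), so nothing later overlaps OP15 either.
OP16 starts after OP17 ends, so nothing later overlaps OP17 either.
OP18 starts after OP16 ends, so nothing later overlaps OP16 either.
OP19 starts before OP18 ends → OP18 and OP19 overlap.
That's a conflict, so the schedule is not conflict-free.

No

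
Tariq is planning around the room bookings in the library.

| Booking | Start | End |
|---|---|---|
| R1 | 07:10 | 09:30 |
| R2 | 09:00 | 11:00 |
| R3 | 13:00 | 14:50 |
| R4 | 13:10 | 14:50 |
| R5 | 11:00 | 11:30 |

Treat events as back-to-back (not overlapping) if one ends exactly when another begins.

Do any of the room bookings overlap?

Yes

Sorted by start: R1, R2, R5, R3, R4.
R2 starts before R1 ends → R1 and R2 overlap.
That's a conflict, so the schedule is not conflict-free.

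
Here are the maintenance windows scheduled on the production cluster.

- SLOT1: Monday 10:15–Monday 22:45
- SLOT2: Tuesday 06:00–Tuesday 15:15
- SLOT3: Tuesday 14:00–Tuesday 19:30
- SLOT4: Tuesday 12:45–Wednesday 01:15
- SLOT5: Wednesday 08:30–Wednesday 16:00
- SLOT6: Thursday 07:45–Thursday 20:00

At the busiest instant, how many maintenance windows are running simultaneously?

Walk through starts and ends in time order (an end at T is processed before a start at T):
Monday 10:15 start SLOT1 → 1
Monday 22:45 end SLOT1 → 0
Tuesday 06:00 start SLOT2 → 1
Tuesday 12:45 start SLOT4 → 2
Tuesday 14:00 start SLOT3 → 3
Tuesday 15:15 end SLOT2 → 2
Tuesday 19:30 end SLOT3 → 1
Wednesday 01:15 end SLOT4 → 0
Wednesday 08:30 start SLOT5 → 1
Wednesday 16:00 end SLOT5 → 0
Thursday 07:45 start SLOT6 → 1
Thursday 20:00 end SLOT6 → 0
Peak is 3, at Tuesday 14:00 (SLOT2, SLOT3, SLOT4).

3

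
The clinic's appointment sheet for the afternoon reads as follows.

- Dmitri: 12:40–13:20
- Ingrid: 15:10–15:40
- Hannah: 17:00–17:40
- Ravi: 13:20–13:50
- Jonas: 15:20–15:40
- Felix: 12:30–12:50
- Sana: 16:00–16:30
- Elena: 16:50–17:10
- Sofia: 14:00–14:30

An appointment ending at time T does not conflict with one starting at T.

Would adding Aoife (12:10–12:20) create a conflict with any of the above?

Felix: starts 12:30 at or after Aoife ends 12:20 → clear.
Dmitri: starts 12:40 at or after Aoife ends 12:20 → clear.
Ravi: starts 13:20 at or after Aoife ends 12:20 → clear.
Sofia: starts 14:00 at or after Aoife ends 12:20 → clear.
Ingrid: starts 15:10 at or after Aoife ends 12:20 → clear.
Jonas: starts 15:20 at or after Aoife ends 12:20 → clear.
Sana: starts 16:00 at or after Aoife ends 12:20 → clear.
Elena: starts 16:50 at or after Aoife ends 12:20 → clear.
Hannah: starts 17:00 at or after Aoife ends 12:20 → clear.

No — it doesn't clash with anything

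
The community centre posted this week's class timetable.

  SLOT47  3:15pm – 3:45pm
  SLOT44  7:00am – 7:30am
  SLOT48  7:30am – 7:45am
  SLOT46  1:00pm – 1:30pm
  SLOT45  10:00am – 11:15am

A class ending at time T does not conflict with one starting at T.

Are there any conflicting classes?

No

Sorted by start: SLOT44, SLOT48, SLOT45, SLOT46, SLOT47.
SLOT48 starts exactly when SLOT44 ends (back-to-back, no overlap); SLOT44 is clear from here.
SLOT45 starts after SLOT48 ends; SLOT48 is clear from here.
SLOT46 starts after SLOT45 ends; SLOT45 is clear from here.
SLOT47 starts after SLOT46 ends.
Every pair is clear; the schedule has no overlaps.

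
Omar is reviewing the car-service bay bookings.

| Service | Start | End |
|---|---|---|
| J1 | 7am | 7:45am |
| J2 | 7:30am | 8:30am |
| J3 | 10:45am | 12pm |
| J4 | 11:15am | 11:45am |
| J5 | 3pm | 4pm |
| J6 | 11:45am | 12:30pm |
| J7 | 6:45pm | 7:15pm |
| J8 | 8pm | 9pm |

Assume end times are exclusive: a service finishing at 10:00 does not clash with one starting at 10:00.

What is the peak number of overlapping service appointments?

2

Sweep the timeline, counting +1 at each start and −1 at each end (ends before starts at a tie):
7am start J1 → 1
7:30am start J2 → 2
7:45am end J1 → 1
8:30am end J2 → 0
10:45am start J3 → 1
11:15am start J4 → 2
11:45am end J4 → 1
11:45am start J6 → 2
12pm end J3 → 1
12:30pm end J6 → 0
3pm start J5 → 1
4pm end J5 → 0
6:45pm start J7 → 1
7:15pm end J7 → 0
8pm start J8 → 1
9pm end J8 → 0
Peak is 2, at 7:30am (J1, J2).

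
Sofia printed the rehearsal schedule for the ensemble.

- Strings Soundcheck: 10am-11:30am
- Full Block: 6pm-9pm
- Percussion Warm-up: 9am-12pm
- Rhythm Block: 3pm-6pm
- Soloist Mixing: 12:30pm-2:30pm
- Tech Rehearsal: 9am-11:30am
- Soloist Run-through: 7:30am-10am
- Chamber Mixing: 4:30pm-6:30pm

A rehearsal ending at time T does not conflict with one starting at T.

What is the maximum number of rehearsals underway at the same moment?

Walk through starts and ends in time order (an end at T is processed before a start at T):
7:30am start Soloist Run-through → 1
9am start Percussion Warm-up → 2
9am start Tech Rehearsal → 3
10am end Soloist Run-through → 2
10am start Strings Soundcheck → 3
11:30am end Strings Soundcheck → 2
11:30am end Tech Rehearsal → 1
12pm end Percussion Warm-up → 0
12:30pm start Soloist Mixing → 1
2:30pm end Soloist Mixing → 0
3pm start Rhythm Block → 1
4:30pm start Chamber Mixing → 2
6pm end Rhythm Block → 1
6pm start Full Block → 2
6:30pm end Chamber Mixing → 1
9pm end Full Block → 0
Peak is 3, at 9am (Percussion Warm-up, Soloist Run-through, Tech Rehearsal).

3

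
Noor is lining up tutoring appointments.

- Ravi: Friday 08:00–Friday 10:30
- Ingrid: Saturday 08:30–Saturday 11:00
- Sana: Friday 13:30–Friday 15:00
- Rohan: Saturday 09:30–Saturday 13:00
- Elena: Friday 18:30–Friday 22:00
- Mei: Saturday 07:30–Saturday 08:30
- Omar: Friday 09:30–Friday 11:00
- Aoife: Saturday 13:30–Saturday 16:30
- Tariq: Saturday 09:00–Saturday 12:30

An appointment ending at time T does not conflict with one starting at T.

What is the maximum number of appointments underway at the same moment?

3

Walk through starts and ends in time order (an end at T is processed before a start at T):
Friday 08:00 start Ravi → 1
Friday 09:30 start Omar → 2
Friday 10:30 end Ravi → 1
Friday 11:00 end Omar → 0
Friday 13:30 start Sana → 1
Friday 15:00 end Sana → 0
Friday 18:30 start Elena → 1
Friday 22:00 end Elena → 0
Saturday 07:30 start Mei → 1
Saturday 08:30 end Mei → 0
Saturday 08:30 start Ingrid → 1
Saturday 09:00 start Tariq → 2
Saturday 09:30 start Rohan → 3
Saturday 11:00 end Ingrid → 2
Saturday 12:30 end Tariq → 1
Saturday 13:00 end Rohan → 0
Saturday 13:30 start Aoife → 1
Saturday 16:30 end Aoife → 0
Peak is 3, at Saturday 09:30 (Ingrid, Rohan, Tariq).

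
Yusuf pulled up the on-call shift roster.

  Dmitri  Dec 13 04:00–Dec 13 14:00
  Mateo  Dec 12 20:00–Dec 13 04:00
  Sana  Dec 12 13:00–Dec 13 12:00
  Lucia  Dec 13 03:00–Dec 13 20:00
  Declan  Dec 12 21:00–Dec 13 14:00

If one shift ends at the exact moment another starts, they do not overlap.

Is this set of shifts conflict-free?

No

Sorted by start: Sana, Mateo, Declan, Lucia, Dmitri.
Mateo starts before Sana ends → Sana and Mateo overlap.
That's a conflict, so the schedule is not conflict-free.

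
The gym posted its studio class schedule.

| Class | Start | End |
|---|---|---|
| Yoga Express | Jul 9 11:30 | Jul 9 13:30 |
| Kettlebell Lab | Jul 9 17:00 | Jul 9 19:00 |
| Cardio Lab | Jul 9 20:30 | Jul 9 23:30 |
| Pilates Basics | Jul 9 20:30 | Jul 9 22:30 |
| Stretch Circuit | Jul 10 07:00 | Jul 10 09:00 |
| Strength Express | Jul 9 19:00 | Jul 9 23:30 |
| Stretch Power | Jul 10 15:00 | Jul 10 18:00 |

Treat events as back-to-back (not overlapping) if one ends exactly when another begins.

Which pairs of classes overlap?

Cardio Lab & Pilates Basics, Cardio Lab & Strength Express, Pilates Basics & Strength Express

Check each pair: they overlap iff neither finishes before the other starts.
Sorted by start: Yoga Express, Kettlebell Lab, Strength Express, Cardio Lab, Pilates Basics, Stretch Circuit, Stretch Power.
Kettlebell Lab starts after Yoga Express ends, so Yoga Express has no further overlaps.
Strength Express starts exactly when Kettlebell Lab ends (back-to-back, no overlap), so Kettlebell Lab has no further overlaps.
Cardio Lab starts before Strength Express ends → Strength Express and Cardio Lab overlap.
Pilates Basics starts before Strength Express ends → Strength Express and Pilates Basics overlap.
Stretch Circuit starts after Strength Express ends, so Strength Express has no further overlaps.
Pilates Basics starts before Cardio Lab ends → Cardio Lab and Pilates Basics overlap.
Stretch Circuit starts after Cardio Lab ends, so Cardio Lab has no further overlaps.
Stretch Circuit starts after Pilates Basics ends, so Pilates Basics has no further overlaps.
Stretch Power starts after Stretch Circuit ends.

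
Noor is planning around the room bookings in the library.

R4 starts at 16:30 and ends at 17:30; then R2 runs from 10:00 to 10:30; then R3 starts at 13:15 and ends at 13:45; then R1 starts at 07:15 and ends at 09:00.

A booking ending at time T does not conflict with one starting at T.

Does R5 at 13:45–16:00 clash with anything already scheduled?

No — it doesn't clash with anything

R1: ends 09:00 at or before R5 starts 13:45 → clear.
R2: ends 10:30 at or before R5 starts 13:45 → clear.
R3: ends 13:45 at or before R5 starts 13:45 → clear.
R4: starts 16:30 at or after R5 ends 16:00 → clear.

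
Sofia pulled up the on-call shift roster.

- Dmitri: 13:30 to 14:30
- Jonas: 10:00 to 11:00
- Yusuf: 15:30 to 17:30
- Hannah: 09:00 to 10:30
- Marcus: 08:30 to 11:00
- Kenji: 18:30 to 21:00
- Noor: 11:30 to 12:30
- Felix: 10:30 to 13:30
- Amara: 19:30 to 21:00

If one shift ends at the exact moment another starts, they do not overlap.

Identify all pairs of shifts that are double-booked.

Amara & Kenji, Felix & Jonas, Felix & Marcus, Felix & Noor, Hannah & Jonas, Hannah & Marcus, Jonas & Marcus

Sorted by start: Marcus, Hannah, Jonas, Felix, Noor, Dmitri, Yusuf, Kenji, Amara.
Hannah starts before Marcus ends → Marcus and Hannah overlap.
Jonas starts before Marcus ends → Marcus and Jonas overlap.
Felix starts before Marcus ends → Marcus and Felix overlap.
Noor starts after Marcus ends, so Marcus has no further overlaps.
Jonas starts before Hannah ends → Hannah and Jonas overlap.
Felix starts exactly when Hannah ends (back-to-back, no overlap), so Hannah has no further overlaps.
Felix starts before Jonas ends → Jonas and Felix overlap.
Noor starts after Jonas ends, so Jonas has no further overlaps.
Noor starts before Felix ends → Felix and Noor overlap.
Dmitri starts exactly when Felix ends (back-to-back, no overlap), so Felix has no further overlaps.
Dmitri starts after Noor ends, so Noor has no further overlaps.
Yusuf starts after Dmitri ends, so Dmitri has no further overlaps.
Kenji starts after Yusuf ends, so Yusuf has no further overlaps.
Amara starts before Kenji ends → Kenji and Amara overlap.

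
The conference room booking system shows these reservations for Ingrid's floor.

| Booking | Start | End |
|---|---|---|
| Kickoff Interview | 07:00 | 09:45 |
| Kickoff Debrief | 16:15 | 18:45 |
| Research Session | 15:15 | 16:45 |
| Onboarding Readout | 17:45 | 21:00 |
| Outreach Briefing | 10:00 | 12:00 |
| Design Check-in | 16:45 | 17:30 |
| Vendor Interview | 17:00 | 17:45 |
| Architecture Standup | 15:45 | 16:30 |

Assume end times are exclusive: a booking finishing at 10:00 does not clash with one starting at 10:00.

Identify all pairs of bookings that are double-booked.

Architecture Standup & Kickoff Debrief, Architecture Standup & Research Session, Design Check-in & Kickoff Debrief, Design Check-in & Vendor Interview, Kickoff Debrief & Onboarding Readout, Kickoff Debrief & Research Session, Kickoff Debrief & Vendor Interview

Check each pair: they overlap iff neither finishes before the other starts.
Sorted by start: Kickoff Interview, Outreach Briefing, Research Session, Architecture Standup, Kickoff Debrief, Design Check-in, Vendor Interview, Onboarding Readout.
Outreach Briefing starts after Kickoff Interview ends, so nothing later overlaps Kickoff Interview either.
Research Session starts after Outreach Briefing ends, so nothing later overlaps Outreach Briefing either.
Architecture Standup starts before Research Session ends → Research Session and Architecture Standup overlap.
Kickoff Debrief starts before Research Session ends → Research Session and Kickoff Debrief overlap.
Design Check-in starts exactly when Research Session ends (back-to-back, no overlap), so nothing later overlaps Research Session either.
Kickoff Debrief starts before Architecture Standup ends → Architecture Standup and Kickoff Debrief overlap.
Design Check-in starts after Architecture Standup ends, so nothing later overlaps Architecture Standup either.
Design Check-in starts before Kickoff Debrief ends → Kickoff Debrief and Design Check-in overlap.
Vendor Interview starts before Kickoff Debrief ends → Kickoff Debrief and Vendor Interview overlap.
Onboarding Readout starts before Kickoff Debrief ends → Kickoff Debrief and Onboarding Readout overlap.
Vendor Interview starts before Design Check-in ends → Design Check-in and Vendor Interview overlap.
Onboarding Readout starts after Design Check-in ends.
Onboarding Readout starts exactly when Vendor Interview ends (back-to-back, no overlap).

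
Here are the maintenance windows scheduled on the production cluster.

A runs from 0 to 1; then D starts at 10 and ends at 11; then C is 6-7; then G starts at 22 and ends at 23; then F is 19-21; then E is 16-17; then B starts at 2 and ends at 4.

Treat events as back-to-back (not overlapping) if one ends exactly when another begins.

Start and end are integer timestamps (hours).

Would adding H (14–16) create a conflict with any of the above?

No — it doesn't clash with anything

A: ends 1 at or before H starts 14 → clear.
B: ends 4 at or before H starts 14 → clear.
C: ends 7 at or before H starts 14 → clear.
D: ends 11 at or before H starts 14 → clear.
E: starts 16 at or after H ends 16 → clear.
F: starts 19 at or after H ends 16 → clear.
G: starts 22 at or after H ends 16 → clear.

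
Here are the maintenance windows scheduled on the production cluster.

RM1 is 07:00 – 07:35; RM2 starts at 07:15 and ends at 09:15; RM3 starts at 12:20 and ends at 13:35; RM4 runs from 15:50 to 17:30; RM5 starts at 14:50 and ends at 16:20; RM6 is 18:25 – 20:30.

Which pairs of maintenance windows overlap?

RM1 & RM2, RM4 & RM5

Sorted by start: RM1, RM2, RM3, RM5, RM4, RM6.
RM2 starts before RM1 ends → RM1 and RM2 overlap.
RM3 starts after RM1 ends — done with RM1.
RM3 starts after RM2 ends — done with RM2.
RM5 starts after RM3 ends — done with RM3.
RM4 starts before RM5 ends → RM5 and RM4 overlap.
RM6 starts after RM5 ends.
RM6 starts after RM4 ends.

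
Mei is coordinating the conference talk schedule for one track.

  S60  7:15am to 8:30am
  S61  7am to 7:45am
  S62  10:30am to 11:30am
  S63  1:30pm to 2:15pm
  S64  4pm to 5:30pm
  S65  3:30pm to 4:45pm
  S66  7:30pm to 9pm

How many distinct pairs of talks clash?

2

Two intervals overlap when each starts before the other ends.
Sorted by start: S61, S60, S62, S63, S65, S64, S66.
S60 starts before S61 ends → S61 and S60 overlap.
S62 starts after S61 ends; S61 is clear from here.
S62 starts after S60 ends; S60 is clear from here.
S63 starts after S62 ends; S62 is clear from here.
S65 starts after S63 ends; S63 is clear from here.
S64 starts before S65 ends → S65 and S64 overlap.
S66 starts after S65 ends.
S66 starts after S64 ends.
Overlapping pairs: S60 & S61, S64 & S65 — 2 in total.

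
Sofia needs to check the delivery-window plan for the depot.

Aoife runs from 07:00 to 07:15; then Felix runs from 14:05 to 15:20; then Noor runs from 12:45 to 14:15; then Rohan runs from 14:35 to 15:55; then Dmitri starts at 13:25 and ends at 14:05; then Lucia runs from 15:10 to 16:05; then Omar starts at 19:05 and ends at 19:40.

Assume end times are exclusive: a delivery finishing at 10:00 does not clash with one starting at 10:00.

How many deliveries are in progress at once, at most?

3

Walk through starts and ends in time order (an end at T is processed before a start at T):
07:00 start Aoife → 1
07:15 end Aoife → 0
12:45 start Noor → 1
13:25 start Dmitri → 2
14:05 end Dmitri → 1
14:05 start Felix → 2
14:15 end Noor → 1
14:35 start Rohan → 2
15:10 start Lucia → 3
15:20 end Felix → 2
15:55 end Rohan → 1
16:05 end Lucia → 0
19:05 start Omar → 1
19:40 end Omar → 0
Peak is 3, at 15:10 (Felix, Lucia, Rohan).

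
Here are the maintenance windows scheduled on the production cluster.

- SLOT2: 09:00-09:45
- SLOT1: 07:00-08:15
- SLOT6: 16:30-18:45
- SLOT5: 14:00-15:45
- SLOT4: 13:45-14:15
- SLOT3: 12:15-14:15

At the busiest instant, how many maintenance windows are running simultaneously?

3

Sort all start/end points and keep a running count:
07:00 start SLOT1 → 1
08:15 end SLOT1 → 0
09:00 start SLOT2 → 1
09:45 end SLOT2 → 0
12:15 start SLOT3 → 1
13:45 start SLOT4 → 2
14:00 start SLOT5 → 3
14:15 end SLOT3 → 2
14:15 end SLOT4 → 1
15:45 end SLOT5 → 0
16:30 start SLOT6 → 1
18:45 end SLOT6 → 0
Peak is 3, at 14:00 (SLOT3, SLOT4, SLOT5).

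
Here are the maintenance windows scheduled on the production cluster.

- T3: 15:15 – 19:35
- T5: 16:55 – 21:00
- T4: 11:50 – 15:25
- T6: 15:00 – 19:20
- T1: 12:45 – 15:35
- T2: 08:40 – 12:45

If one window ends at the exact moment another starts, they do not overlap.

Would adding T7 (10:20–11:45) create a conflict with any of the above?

T2: starts 08:40 before T7 ends 11:45, and ends 12:45 after T7 starts 10:20 → overlap.
T4: starts 11:50 at or after T7 ends 11:45 → clear.
T1: starts 12:45 at or after T7 ends 11:45 → clear.
T6: starts 15:00 at or after T7 ends 11:45 → clear.
T3: starts 15:15 at or after T7 ends 11:45 → clear.
T5: starts 16:55 at or after T7 ends 11:45 → clear.
T7 overlaps T2.

Yes — it overlaps T2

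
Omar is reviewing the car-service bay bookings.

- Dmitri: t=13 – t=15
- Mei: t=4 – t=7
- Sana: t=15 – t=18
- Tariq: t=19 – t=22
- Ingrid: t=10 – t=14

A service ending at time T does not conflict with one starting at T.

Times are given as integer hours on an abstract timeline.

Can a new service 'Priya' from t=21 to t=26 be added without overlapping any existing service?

No — it overlaps Tariq

Mei: ends t=7 at or before Priya starts t=21 → clear.
Ingrid: ends t=14 at or before Priya starts t=21 → clear.
Dmitri: ends t=15 at or before Priya starts t=21 → clear.
Sana: ends t=18 at or before Priya starts t=21 → clear.
Tariq: starts t=19 before Priya ends t=26, and ends t=22 after Priya starts t=21 → overlap.
Priya overlaps Tariq.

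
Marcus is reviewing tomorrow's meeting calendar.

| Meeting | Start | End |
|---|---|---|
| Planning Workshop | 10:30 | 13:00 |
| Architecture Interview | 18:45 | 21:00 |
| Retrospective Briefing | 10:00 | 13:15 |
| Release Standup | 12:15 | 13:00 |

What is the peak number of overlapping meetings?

Sort all start/end points and keep a running count:
10:00 start Retrospective Briefing → 1
10:30 start Planning Workshop → 2
12:15 start Release Standup → 3
13:00 end Planning Workshop → 2
13:00 end Release Standup → 1
13:15 end Retrospective Briefing → 0
18:45 start Architecture Interview → 1
21:00 end Architecture Interview → 0
Peak is 3, at 12:15 (Planning Workshop, Release Standup, Retrospective Briefing).

3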